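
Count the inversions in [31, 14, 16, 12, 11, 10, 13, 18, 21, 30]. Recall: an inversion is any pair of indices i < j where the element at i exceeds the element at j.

20

Count, for each position, how many later elements it exceeds:
31 → 14, 16, 12, 11, 10, 13, 18, 21, 30 → 9
14 → 12, 11, 10, 13 → 4
16 → 12, 11, 10, 13 → 4
12 → 11, 10 → 2
11 → 10 → 1
10 → none → 0
13 → none → 0
18 → none → 0
21 → none → 0
30 → none → 0
Sum: 9 + 4 + 4 + 2 + 1 + 0 + 0 + 0 + 0 + 0 = 20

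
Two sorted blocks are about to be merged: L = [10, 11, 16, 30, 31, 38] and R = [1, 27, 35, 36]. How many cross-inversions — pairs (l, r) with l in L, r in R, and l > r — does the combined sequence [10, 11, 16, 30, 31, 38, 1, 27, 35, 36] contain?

There are 11 split inversions.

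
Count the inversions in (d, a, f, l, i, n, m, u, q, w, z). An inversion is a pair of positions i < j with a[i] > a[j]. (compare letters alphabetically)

For each element, count later entries that are smaller:
d → a → 1
a → none → 0
f → none → 0
l → i → 1
i → none → 0
n → m → 1
m → none → 0
u → q → 1
q → none → 0
w → none → 0
z → none → 0
Sum: 1 + 0 + 0 + 1 + 0 + 1 + 0 + 1 + 0 + 0 + 0 = 4

4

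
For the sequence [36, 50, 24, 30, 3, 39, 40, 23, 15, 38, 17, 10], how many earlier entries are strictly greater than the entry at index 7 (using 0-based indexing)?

6

The element at index 7 is 23.
Elements before it: 36, 50, 24, 30, 3, 39, 40
Those larger than 23: 36, 50, 24, 30, 39, 40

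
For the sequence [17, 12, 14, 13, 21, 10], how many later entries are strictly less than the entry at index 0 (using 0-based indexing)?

4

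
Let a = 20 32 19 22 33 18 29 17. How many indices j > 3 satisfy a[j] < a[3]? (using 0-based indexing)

The element at index 3 is 22.
Elements after it: 33, 18, 29, 17
Those smaller than 22: 18, 17

2 such elements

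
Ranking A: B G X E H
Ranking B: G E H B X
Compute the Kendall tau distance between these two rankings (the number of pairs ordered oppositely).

5

Assign each item its position (1..5) in the first ordering, then rewrite the second ordering as that position sequence:
positions: B→1, G→2, X→3, E→4, H→5
second ordering as positions: [2, 4, 5, 1, 3]
Discordant pairs = inversions in this position sequence.
2: 1 → 1
4: 1, 3 → 2
5: 1, 3 → 2
1: 0
3: 0
Total: 1 + 2 + 2 + 0 + 0 = 5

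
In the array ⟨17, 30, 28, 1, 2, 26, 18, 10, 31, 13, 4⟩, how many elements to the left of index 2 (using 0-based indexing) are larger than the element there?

1 such element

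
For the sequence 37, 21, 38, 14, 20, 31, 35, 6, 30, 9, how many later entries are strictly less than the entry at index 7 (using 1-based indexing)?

3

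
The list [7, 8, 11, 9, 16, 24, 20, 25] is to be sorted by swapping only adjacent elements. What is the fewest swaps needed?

2 adjacent swaps

The minimum number of adjacent swaps to sort an array equals its inversion count, since every such swap removes exactly one inversion.
Count inversions — for each element, later elements that are smaller:
7: none → 0
8: none → 0
11: 9 → 1
9: none → 0
16: none → 0
24: 20 → 1
20: none → 0
25: none → 0
Total inversions: 0 + 0 + 1 + 0 + 0 + 1 + 0 + 0 = 2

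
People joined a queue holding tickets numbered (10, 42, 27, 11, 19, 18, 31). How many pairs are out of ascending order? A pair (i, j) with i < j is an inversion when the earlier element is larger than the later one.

Inversions: 9

Count, for each position, how many later elements it exceeds:
10 → none → 0
42 → 27, 11, 19, 18, 31 → 5
27 → 11, 19, 18 → 3
11 → none → 0
19 → 18 → 1
18 → none → 0
31 → none → 0
Sum: 0 + 5 + 3 + 0 + 1 + 0 + 0 = 9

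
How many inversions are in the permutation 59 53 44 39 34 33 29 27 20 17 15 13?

66 inversions

Sweep left to right; for each value list the smaller values that follow it:
59 → 53, 44, 39, 34, 33, 29, 27, 20, 17, 15, 13 → 11
53 → 44, 39, 34, 33, 29, 27, 20, 17, 15, 13 → 10
44 → 39, 34, 33, 29, 27, 20, 17, 15, 13 → 9
39 → 34, 33, 29, 27, 20, 17, 15, 13 → 8
34 → 33, 29, 27, 20, 17, 15, 13 → 7
33 → 29, 27, 20, 17, 15, 13 → 6
29 → 27, 20, 17, 15, 13 → 5
27 → 20, 17, 15, 13 → 4
20 → 17, 15, 13 → 3
17 → 15, 13 → 2
15 → 13 → 1
13 → none → 0
Sum: 11 + 10 + 9 + 8 + 7 + 6 + 5 + 4 + 3 + 2 + 1 + 0 = 66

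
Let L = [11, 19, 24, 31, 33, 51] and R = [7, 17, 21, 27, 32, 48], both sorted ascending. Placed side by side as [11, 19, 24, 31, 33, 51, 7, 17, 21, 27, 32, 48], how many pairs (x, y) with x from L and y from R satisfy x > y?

21

Take each right-half value and tally the left-half values above it:
r = 7: 11, 19, 24, 31, 33, 51 → 6
r = 17: 19, 24, 31, 33, 51 → 5
r = 21: 24, 31, 33, 51 → 4
r = 27: 31, 33, 51 → 3
r = 32: 33, 51 → 2
r = 48: 51 → 1
Cross-inversions: 6 + 5 + 4 + 3 + 2 + 1 = 21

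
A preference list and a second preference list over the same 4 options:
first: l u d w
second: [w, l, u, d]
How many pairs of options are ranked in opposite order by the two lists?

3

Assign each item its position (1..4) in the first ordering, then rewrite the second ordering as that position sequence:
positions: l→1, u→2, d→3, w→4
second ordering as positions: [4, 1, 2, 3]
Discordant pairs = inversions in this position sequence.
4: 1, 2, 3 → 3
1: 0
2: 0
3: 0
Total: 3 + 0 + 0 + 0 = 3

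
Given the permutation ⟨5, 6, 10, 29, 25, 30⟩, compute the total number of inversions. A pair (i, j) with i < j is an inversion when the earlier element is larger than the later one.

1

Out-of-order index pairs (1-indexed):
(4,5): 29 > 25
That's 1 pair.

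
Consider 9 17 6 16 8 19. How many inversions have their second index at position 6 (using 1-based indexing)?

The element at index 6 is 19.
Elements before it: 9, 17, 6, 16, 8
None of them are larger than 19.

0 such elements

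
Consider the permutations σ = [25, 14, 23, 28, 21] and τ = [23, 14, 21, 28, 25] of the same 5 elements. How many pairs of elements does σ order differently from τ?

6

Assign each item its position (1..5) in the first ordering, then rewrite the second ordering as that position sequence:
positions: 25→1, 14→2, 23→3, 28→4, 21→5
second ordering as positions: [3, 2, 5, 4, 1]
Discordant pairs = inversions in this position sequence.
3: 2, 1 → 2
2: 1 → 1
5: 4, 1 → 2
4: 1 → 1
1: 0
Total: 2 + 1 + 2 + 1 + 0 = 6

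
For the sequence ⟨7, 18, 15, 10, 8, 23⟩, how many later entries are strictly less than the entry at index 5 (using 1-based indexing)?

The element at index 5 is 8.
Elements after it: 23
None of them are smaller than 8.

0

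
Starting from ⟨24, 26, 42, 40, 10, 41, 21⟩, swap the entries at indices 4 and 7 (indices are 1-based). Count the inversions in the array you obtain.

Inversions: 10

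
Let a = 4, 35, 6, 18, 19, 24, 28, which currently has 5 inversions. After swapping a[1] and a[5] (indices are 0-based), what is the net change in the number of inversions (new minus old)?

Positions 1 and 5 hold 35 and 24; after swapping, the array is [4, 24, 6, 18, 19, 35, 28].
Count, for each position, how many later elements it exceeds:
4 → none → 0
24 → 6, 18, 19 → 3
6 → none → 0
18 → none → 0
19 → none → 0
35 → 28 → 1
28 → none → 0
Sum: 0 + 3 + 0 + 0 + 0 + 1 + 0 = 4
Change: 4 − 5 = -1

-1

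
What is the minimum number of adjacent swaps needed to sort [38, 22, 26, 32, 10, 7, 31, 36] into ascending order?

Each adjacent swap fixes exactly one inversion, so the minimum swap count equals the number of inversions.
Count inversions — for each element, later elements that are smaller:
38: 22, 26, 32, 10, 7, 31, 36 → 7
22: 10, 7 → 2
26: 10, 7 → 2
32: 10, 7, 31 → 3
10: 7 → 1
7: none → 0
31: none → 0
36: none → 0
Total inversions: 7 + 2 + 2 + 3 + 1 + 0 + 0 + 0 = 15

15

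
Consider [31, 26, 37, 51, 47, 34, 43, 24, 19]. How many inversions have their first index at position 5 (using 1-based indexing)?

4

The element at index 5 is 47.
Elements after it: 34, 43, 24, 19
Those smaller than 47: 34, 43, 24, 19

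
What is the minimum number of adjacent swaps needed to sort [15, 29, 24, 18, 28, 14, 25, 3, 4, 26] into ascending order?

27 adjacent swaps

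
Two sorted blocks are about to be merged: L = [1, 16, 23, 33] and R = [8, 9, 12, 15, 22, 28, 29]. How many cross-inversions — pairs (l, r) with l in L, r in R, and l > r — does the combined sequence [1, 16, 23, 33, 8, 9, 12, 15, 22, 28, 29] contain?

For each element r of the right run, count left-run elements greater than r:
r = 8: 16, 23, 33 → 3
r = 9: 16, 23, 33 → 3
r = 12: 16, 23, 33 → 3
r = 15: 16, 23, 33 → 3
r = 22: 23, 33 → 2
r = 28: 33 → 1
r = 29: 33 → 1
Cross-inversions: 3 + 3 + 3 + 3 + 2 + 1 + 1 = 16

16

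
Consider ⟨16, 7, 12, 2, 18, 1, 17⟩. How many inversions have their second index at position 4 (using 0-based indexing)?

The element at index 4 is 18.
Elements before it: 16, 7, 12, 2
None of them are larger than 18.

0 such elements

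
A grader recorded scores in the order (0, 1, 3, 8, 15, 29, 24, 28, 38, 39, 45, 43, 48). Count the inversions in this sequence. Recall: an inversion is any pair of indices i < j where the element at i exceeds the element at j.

3

Element-by-element contributions:
0 → none → 0
1 → none → 0
3 → none → 0
8 → none → 0
15 → none → 0
29 → 24, 28 → 2
24 → none → 0
28 → none → 0
38 → none → 0
39 → none → 0
45 → 43 → 1
43 → none → 0
48 → none → 0
Sum: 0 + 0 + 0 + 0 + 0 + 2 + 0 + 0 + 0 + 0 + 1 + 0 + 0 = 3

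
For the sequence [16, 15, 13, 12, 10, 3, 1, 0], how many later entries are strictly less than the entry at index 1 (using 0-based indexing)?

6

The element at index 1 is 15.
Elements after it: 13, 12, 10, 3, 1, 0
Those smaller than 15: 13, 12, 10, 3, 1, 0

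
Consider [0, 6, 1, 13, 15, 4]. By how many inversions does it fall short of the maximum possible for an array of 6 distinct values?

11 inversions short

Maximum inversions for 6 distinct elements is C(6, 2) = 6·5/2 = 15.
Current inversions — for each element, count later smaller elements:
0: 0
6: 2
1: 0
13: 1
15: 1
4: 0
Current total: 0 + 2 + 0 + 1 + 1 + 0 = 4
Shortfall: 15 − 4 = 11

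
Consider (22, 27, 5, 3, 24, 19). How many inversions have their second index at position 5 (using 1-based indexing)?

1

The element at index 5 is 24.
Elements before it: 22, 27, 5, 3
Those larger than 24: 27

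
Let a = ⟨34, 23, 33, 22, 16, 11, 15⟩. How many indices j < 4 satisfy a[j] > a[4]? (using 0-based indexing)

The element at index 4 is 16.
Elements before it: 34, 23, 33, 22
Those larger than 16: 34, 23, 33, 22

4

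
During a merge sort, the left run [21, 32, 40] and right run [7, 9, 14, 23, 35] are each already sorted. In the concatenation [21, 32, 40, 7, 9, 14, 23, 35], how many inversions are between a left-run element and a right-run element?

Count, for every r in R, how many entries of L exceed r:
r = 7: 21, 32, 40 → 3
r = 9: 21, 32, 40 → 3
r = 14: 21, 32, 40 → 3
r = 23: 32, 40 → 2
r = 35: 40 → 1
Cross-inversions: 3 + 3 + 3 + 2 + 1 = 12

There are 12 split inversions.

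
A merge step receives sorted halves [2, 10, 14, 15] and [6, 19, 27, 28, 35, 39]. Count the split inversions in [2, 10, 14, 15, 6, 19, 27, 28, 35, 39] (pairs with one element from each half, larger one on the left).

3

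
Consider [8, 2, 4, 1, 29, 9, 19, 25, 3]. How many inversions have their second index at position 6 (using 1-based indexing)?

1

The element at index 6 is 9.
Elements before it: 8, 2, 4, 1, 29
Those larger than 9: 29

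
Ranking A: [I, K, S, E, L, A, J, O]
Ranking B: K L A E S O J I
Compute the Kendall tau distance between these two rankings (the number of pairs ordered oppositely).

13

Assign each item its position (1..8) in the first ordering, then rewrite the second ordering as that position sequence:
positions: I→1, K→2, S→3, E→4, L→5, A→6, J→7, O→8
second ordering as positions: [2, 5, 6, 4, 3, 8, 7, 1]
Discordant pairs = inversions in this position sequence.
2: 1 → 1
5: 4, 3, 1 → 3
6: 4, 3, 1 → 3
4: 3, 1 → 2
3: 1 → 1
8: 7, 1 → 2
7: 1 → 1
1: 0
Total: 1 + 3 + 3 + 2 + 1 + 2 + 1 + 0 = 13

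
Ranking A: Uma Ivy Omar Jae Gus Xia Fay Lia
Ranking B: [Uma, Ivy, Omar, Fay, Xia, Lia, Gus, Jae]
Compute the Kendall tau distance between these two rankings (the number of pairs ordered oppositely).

8 discordant pairs

Assign each item its position (1..8) in the first ordering, then rewrite the second ordering as that position sequence:
positions: Uma→1, Ivy→2, Omar→3, Jae→4, Gus→5, Xia→6, Fay→7, Lia→8
second ordering as positions: [1, 2, 3, 7, 6, 8, 5, 4]
Discordant pairs = inversions in this position sequence.
1: 0
2: 0
3: 0
7: 6, 5, 4 → 3
6: 5, 4 → 2
8: 5, 4 → 2
5: 4 → 1
4: 0
Total: 0 + 0 + 0 + 3 + 2 + 2 + 1 + 0 = 8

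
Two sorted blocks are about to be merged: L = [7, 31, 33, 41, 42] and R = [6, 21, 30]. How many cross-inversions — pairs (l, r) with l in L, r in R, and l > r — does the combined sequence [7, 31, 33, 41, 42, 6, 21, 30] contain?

13

Count, for every r in R, how many entries of L exceed r:
r = 6: 7, 31, 33, 41, 42 → 5
r = 21: 31, 33, 41, 42 → 4
r = 30: 31, 33, 41, 42 → 4
Cross-inversions: 5 + 4 + 4 = 13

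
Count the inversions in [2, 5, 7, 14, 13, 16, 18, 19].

1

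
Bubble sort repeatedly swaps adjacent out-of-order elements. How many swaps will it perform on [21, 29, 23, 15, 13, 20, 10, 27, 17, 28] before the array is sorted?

The minimum number of adjacent swaps to sort an array equals its inversion count, since every such swap removes exactly one inversion.
Count inversions — for each element, later elements that are smaller:
21: 15, 13, 20, 10, 17 → 5
29: 23, 15, 13, 20, 10, 27, 17, 28 → 8
23: 15, 13, 20, 10, 17 → 5
15: 13, 10 → 2
13: 10 → 1
20: 10, 17 → 2
10: none → 0
27: 17 → 1
17: none → 0
28: none → 0
Total inversions: 5 + 8 + 5 + 2 + 1 + 2 + 0 + 1 + 0 + 0 = 24

There are 24 swaps.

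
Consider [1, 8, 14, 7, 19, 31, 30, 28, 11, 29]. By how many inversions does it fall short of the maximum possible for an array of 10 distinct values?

33

Maximum inversions for 10 distinct elements is C(10, 2) = 10·9/2 = 45.
Current inversions — for each element, count later smaller elements:
1: 0
8: 1
14: 2
7: 0
19: 1
31: 4
30: 3
28: 1
11: 0
29: 0
Current total: 0 + 1 + 2 + 0 + 1 + 4 + 3 + 1 + 0 + 0 = 12
Shortfall: 45 − 12 = 33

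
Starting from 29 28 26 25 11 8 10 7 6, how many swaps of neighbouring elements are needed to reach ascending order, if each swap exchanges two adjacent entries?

Minimum adjacent swaps = number of inversions (each swap of adjacent out-of-order elements removes one inversion and no swap can remove more).
Count inversions — for each element, later elements that are smaller:
29: 28, 26, 25, 11, 8, 10, 7, 6 → 8
28: 26, 25, 11, 8, 10, 7, 6 → 7
26: 25, 11, 8, 10, 7, 6 → 6
25: 11, 8, 10, 7, 6 → 5
11: 8, 10, 7, 6 → 4
8: 7, 6 → 2
10: 7, 6 → 2
7: 6 → 1
6: none → 0
Total inversions: 8 + 7 + 6 + 5 + 4 + 2 + 2 + 1 + 0 = 35

35 swaps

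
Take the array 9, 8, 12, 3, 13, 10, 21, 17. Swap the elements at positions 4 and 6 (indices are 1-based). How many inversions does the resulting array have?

There are 8 inversions.

Positions 4 and 6 hold 3 and 10; after swapping, the array is [9, 8, 12, 10, 13, 3, 21, 17].
For each element, count later entries that are smaller:
9 → 8, 3 → 2
8 → 3 → 1
12 → 10, 3 → 2
10 → 3 → 1
13 → 3 → 1
3 → none → 0
21 → 17 → 1
17 → none → 0
Sum: 2 + 1 + 2 + 1 + 1 + 0 + 1 + 0 = 8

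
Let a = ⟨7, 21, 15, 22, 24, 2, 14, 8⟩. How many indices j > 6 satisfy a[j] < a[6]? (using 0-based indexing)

1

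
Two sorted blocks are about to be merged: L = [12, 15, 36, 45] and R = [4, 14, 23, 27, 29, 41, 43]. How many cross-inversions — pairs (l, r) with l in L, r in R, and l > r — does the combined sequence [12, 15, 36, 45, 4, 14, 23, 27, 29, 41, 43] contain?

Take each right-half value and tally the left-half values above it:
r = 4: 12, 15, 36, 45 → 4
r = 14: 15, 36, 45 → 3
r = 23: 36, 45 → 2
r = 27: 36, 45 → 2
r = 29: 36, 45 → 2
r = 41: 45 → 1
r = 43: 45 → 1
Cross-inversions: 4 + 3 + 2 + 2 + 2 + 1 + 1 = 15

15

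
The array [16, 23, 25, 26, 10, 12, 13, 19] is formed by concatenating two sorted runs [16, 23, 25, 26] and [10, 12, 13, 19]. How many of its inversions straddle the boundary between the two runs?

For each element r of the right run, count left-run elements greater than r:
r = 10: 16, 23, 25, 26 → 4
r = 12: 16, 23, 25, 26 → 4
r = 13: 16, 23, 25, 26 → 4
r = 19: 23, 25, 26 → 3
Cross-inversions: 4 + 4 + 4 + 3 = 15

15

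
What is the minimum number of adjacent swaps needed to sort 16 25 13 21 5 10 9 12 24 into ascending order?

Each adjacent swap fixes exactly one inversion, so the minimum swap count equals the number of inversions.
Count inversions — for each element, later elements that are smaller:
16: 13, 5, 10, 9, 12 → 5
25: 13, 21, 5, 10, 9, 12, 24 → 7
13: 5, 10, 9, 12 → 4
21: 5, 10, 9, 12 → 4
5: none → 0
10: 9 → 1
9: none → 0
12: none → 0
24: none → 0
Total inversions: 5 + 7 + 4 + 4 + 0 + 1 + 0 + 0 + 0 = 21

21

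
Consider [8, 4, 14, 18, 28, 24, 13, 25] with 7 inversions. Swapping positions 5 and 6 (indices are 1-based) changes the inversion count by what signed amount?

-1

Positions 5 and 6 hold 28 and 24; after swapping, the array is [8, 4, 14, 18, 24, 28, 13, 25].
For each element, count later entries that are smaller:
8 → 4 → 1
4 → none → 0
14 → 13 → 1
18 → 13 → 1
24 → 13 → 1
28 → 13, 25 → 2
13 → none → 0
25 → none → 0
Sum: 1 + 0 + 1 + 1 + 1 + 2 + 0 + 0 = 6
Change: 6 − 7 = -1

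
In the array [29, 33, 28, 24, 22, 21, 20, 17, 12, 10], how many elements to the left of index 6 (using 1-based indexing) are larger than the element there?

5 such elements

The element at index 6 is 21.
Elements before it: 29, 33, 28, 24, 22
Those larger than 21: 29, 33, 28, 24, 22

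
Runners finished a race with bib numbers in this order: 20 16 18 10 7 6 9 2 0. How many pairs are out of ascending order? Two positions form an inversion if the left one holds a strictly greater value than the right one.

33 inversions

Sweep left to right; for each value list the smaller values that follow it:
20: 8
16: 6
18: 6
10: 5
7: 3
6: 2
9: 2
2: 1
0: 0
Sum: 8 + 6 + 6 + 5 + 3 + 2 + 2 + 1 + 0 = 33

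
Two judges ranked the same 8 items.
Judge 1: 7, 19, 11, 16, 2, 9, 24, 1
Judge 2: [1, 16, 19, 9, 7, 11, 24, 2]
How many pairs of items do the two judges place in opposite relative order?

15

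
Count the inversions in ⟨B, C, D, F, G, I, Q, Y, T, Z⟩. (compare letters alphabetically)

Sweep left to right; for each value list the smaller values that follow it:
B → none → 0
C → none → 0
D → none → 0
F → none → 0
G → none → 0
I → none → 0
Q → none → 0
Y → T → 1
T → none → 0
Z → none → 0
Sum: 0 + 0 + 0 + 0 + 0 + 0 + 0 + 1 + 0 + 0 = 1

1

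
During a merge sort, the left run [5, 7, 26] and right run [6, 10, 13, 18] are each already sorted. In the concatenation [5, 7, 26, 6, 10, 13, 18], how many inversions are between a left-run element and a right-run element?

Take each right-half value and tally the left-half values above it:
r = 6: 7, 26 → 2
r = 10: 26 → 1
r = 13: 26 → 1
r = 18: 26 → 1
Cross-inversions: 2 + 1 + 1 + 1 = 5

Cross-inversions: 5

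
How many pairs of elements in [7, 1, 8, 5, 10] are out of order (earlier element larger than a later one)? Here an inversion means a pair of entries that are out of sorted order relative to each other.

3

Sweep left to right; for each value list the smaller values that follow it:
7 → 1, 5 → 2
1 → none → 0
8 → 5 → 1
5 → none → 0
10 → none → 0
Sum: 2 + 0 + 1 + 0 + 0 = 3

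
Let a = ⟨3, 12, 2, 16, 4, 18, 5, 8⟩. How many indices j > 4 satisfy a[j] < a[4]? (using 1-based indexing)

3

The element at index 4 is 16.
Elements after it: 4, 18, 5, 8
Those smaller than 16: 4, 5, 8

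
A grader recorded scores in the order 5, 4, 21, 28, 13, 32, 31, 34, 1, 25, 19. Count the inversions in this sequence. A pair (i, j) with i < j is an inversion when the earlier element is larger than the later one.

22 inversions

Sweep left to right; for each value list the smaller values that follow it:
5: 2
4: 1
21: 3
28: 4
13: 1
32: 4
31: 3
34: 3
1: 0
25: 1
19: 0
Sum: 2 + 1 + 3 + 4 + 1 + 4 + 3 + 3 + 0 + 1 + 0 = 22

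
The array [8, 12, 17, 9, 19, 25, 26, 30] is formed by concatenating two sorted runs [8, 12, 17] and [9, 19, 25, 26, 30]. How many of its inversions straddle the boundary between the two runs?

2 cross-inversions

For each element r of the right run, count left-run elements greater than r:
r = 9: 12, 17 → 2
r = 19: none → 0
r = 25: none → 0
r = 26: none → 0
r = 30: none → 0
Cross-inversions: 2 + 0 + 0 + 0 + 0 = 2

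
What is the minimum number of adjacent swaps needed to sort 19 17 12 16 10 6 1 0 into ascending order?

Swaps: 27

The minimum number of adjacent swaps to sort an array equals its inversion count, since every such swap removes exactly one inversion.
Count inversions — for each element, later elements that are smaller:
19: 17, 12, 16, 10, 6, 1, 0 → 7
17: 12, 16, 10, 6, 1, 0 → 6
12: 10, 6, 1, 0 → 4
16: 10, 6, 1, 0 → 4
10: 6, 1, 0 → 3
6: 1, 0 → 2
1: 0 → 1
0: none → 0
Total inversions: 7 + 6 + 4 + 4 + 3 + 2 + 1 + 0 = 27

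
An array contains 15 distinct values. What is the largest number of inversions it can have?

A reversed (strictly descending) arrangement makes every pair an inversion, giving C(15, 2) inversions.
C(15, 2) = 15·14/2 = 105

There are 105 inversions.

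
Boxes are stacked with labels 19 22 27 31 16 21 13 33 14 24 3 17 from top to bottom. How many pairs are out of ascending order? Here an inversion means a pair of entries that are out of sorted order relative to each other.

Sweep left to right; for each value list the smaller values that follow it:
19: 5
22: 6
27: 7
31: 7
16: 3
21: 4
13: 1
33: 4
14: 1
24: 2
3: 0
17: 0
Sum: 5 + 6 + 7 + 7 + 3 + 4 + 1 + 4 + 1 + 2 + 0 + 0 = 40

40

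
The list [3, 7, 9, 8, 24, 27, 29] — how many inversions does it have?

1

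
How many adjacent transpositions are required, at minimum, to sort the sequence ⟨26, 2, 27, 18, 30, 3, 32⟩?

7 adjacent swaps

Each adjacent swap fixes exactly one inversion, so the minimum swap count equals the number of inversions.
Count inversions — for each element, later elements that are smaller:
26: 2, 18, 3 → 3
2: none → 0
27: 18, 3 → 2
18: 3 → 1
30: 3 → 1
3: none → 0
32: none → 0
Total inversions: 3 + 0 + 2 + 1 + 1 + 0 + 0 = 7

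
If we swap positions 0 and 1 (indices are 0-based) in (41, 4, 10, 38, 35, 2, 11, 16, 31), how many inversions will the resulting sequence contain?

Positions 0 and 1 hold 41 and 4; after swapping, the array is [4, 41, 10, 38, 35, 2, 11, 16, 31].
Element-by-element contributions:
4 → 2 → 1
41 → 10, 38, 35, 2, 11, 16, 31 → 7
10 → 2 → 1
38 → 35, 2, 11, 16, 31 → 5
35 → 2, 11, 16, 31 → 4
2 → none → 0
11 → none → 0
16 → none → 0
31 → none → 0
Sum: 1 + 7 + 1 + 5 + 4 + 0 + 0 + 0 + 0 = 18

There are 18 inversions.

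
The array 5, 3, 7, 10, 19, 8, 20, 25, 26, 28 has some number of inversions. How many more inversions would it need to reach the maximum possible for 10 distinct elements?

42

Maximum inversions for 10 distinct elements is C(10, 2) = 10·9/2 = 45.
Current inversions — for each element, count later smaller elements:
5: 1
3: 0
7: 0
10: 1
19: 1
8: 0
20: 0
25: 0
26: 0
28: 0
Current total: 1 + 0 + 0 + 1 + 1 + 0 + 0 + 0 + 0 + 0 = 3
Shortfall: 45 − 3 = 42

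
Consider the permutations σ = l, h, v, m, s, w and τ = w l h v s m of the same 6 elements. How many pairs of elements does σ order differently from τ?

6

Assign each item its position (1..6) in the first ordering, then rewrite the second ordering as that position sequence:
positions: l→1, h→2, v→3, m→4, s→5, w→6
second ordering as positions: [6, 1, 2, 3, 5, 4]
Discordant pairs = inversions in this position sequence.
6: 1, 2, 3, 5, 4 → 5
1: 0
2: 0
3: 0
5: 4 → 1
4: 0
Total: 5 + 0 + 0 + 0 + 1 + 0 = 6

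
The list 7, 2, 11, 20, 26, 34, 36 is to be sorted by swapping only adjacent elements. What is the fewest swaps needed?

1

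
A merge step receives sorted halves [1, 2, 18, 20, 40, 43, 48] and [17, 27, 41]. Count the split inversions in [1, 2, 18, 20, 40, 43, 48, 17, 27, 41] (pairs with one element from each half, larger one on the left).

10

Count, for every r in R, how many entries of L exceed r:
r = 17: 18, 20, 40, 43, 48 → 5
r = 27: 40, 43, 48 → 3
r = 41: 43, 48 → 2
Cross-inversions: 5 + 3 + 2 = 10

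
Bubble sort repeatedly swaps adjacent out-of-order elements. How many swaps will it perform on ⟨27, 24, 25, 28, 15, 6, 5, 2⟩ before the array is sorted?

The minimum number of adjacent swaps to sort an array equals its inversion count, since every such swap removes exactly one inversion.
Count inversions — for each element, later elements that are smaller:
27: 24, 25, 15, 6, 5, 2 → 6
24: 15, 6, 5, 2 → 4
25: 15, 6, 5, 2 → 4
28: 15, 6, 5, 2 → 4
15: 6, 5, 2 → 3
6: 5, 2 → 2
5: 2 → 1
2: none → 0
Total inversions: 6 + 4 + 4 + 4 + 3 + 2 + 1 + 0 = 24

There are 24 adjacent swaps.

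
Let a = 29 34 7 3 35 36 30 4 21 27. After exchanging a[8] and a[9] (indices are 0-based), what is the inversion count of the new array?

Positions 8 and 9 hold 21 and 27; after swapping, the array is [29, 34, 7, 3, 35, 36, 30, 4, 27, 21].
Sweep left to right; for each value list the smaller values that follow it:
29: 5
34: 6
7: 2
3: 0
35: 4
36: 4
30: 3
4: 0
27: 1
21: 0
Sum: 5 + 6 + 2 + 0 + 4 + 4 + 3 + 0 + 1 + 0 = 25

25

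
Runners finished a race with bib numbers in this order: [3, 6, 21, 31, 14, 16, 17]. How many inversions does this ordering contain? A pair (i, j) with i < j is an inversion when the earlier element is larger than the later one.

6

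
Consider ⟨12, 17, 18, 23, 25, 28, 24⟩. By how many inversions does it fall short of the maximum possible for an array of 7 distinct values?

19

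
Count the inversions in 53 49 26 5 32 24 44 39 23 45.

For each element, count later entries that are smaller:
53: 9
49: 8
26: 3
5: 0
32: 2
24: 1
44: 2
39: 1
23: 0
45: 0
Sum: 9 + 8 + 3 + 0 + 2 + 1 + 2 + 1 + 0 + 0 = 26

There are 26 out-of-order pairs.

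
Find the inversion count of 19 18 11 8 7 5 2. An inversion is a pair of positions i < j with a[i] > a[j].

21

For each element, count later entries that are smaller:
19: 6
18: 5
11: 4
8: 3
7: 2
5: 1
2: 0
Sum: 6 + 5 + 4 + 3 + 2 + 1 + 0 = 21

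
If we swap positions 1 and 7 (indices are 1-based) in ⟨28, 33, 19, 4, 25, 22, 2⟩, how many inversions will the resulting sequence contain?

Positions 1 and 7 hold 28 and 2; after swapping, the array is [2, 33, 19, 4, 25, 22, 28].
For each element, count later entries that are smaller:
2 → none → 0
33 → 19, 4, 25, 22, 28 → 5
19 → 4 → 1
4 → none → 0
25 → 22 → 1
22 → none → 0
28 → none → 0
Sum: 0 + 5 + 1 + 0 + 1 + 0 + 0 = 7

7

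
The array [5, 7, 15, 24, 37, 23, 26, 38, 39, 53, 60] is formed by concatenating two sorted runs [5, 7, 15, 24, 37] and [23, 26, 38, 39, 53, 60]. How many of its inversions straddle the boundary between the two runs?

3 cross-inversions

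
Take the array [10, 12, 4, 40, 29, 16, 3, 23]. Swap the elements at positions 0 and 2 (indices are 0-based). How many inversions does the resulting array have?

12 inversions

Positions 0 and 2 hold 10 and 4; after swapping, the array is [4, 12, 10, 40, 29, 16, 3, 23].
Element-by-element contributions:
4 → 3 → 1
12 → 10, 3 → 2
10 → 3 → 1
40 → 29, 16, 3, 23 → 4
29 → 16, 3, 23 → 3
16 → 3 → 1
3 → none → 0
23 → none → 0
Sum: 1 + 2 + 1 + 4 + 3 + 1 + 0 + 0 = 12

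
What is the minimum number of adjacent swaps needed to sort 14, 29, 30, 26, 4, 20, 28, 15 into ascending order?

Adjacent swaps: 16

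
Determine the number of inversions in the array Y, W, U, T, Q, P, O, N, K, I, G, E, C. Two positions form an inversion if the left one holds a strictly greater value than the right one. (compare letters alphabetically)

Element-by-element contributions:
Y → W, U, T, Q, P, O, N, K, I, G, E, C → 12
W → U, T, Q, P, O, N, K, I, G, E, C → 11
U → T, Q, P, O, N, K, I, G, E, C → 10
T → Q, P, O, N, K, I, G, E, C → 9
Q → P, O, N, K, I, G, E, C → 8
P → O, N, K, I, G, E, C → 7
O → N, K, I, G, E, C → 6
N → K, I, G, E, C → 5
K → I, G, E, C → 4
I → G, E, C → 3
G → E, C → 2
E → C → 1
C → none → 0
Sum: 12 + 11 + 10 + 9 + 8 + 7 + 6 + 5 + 4 + 3 + 2 + 1 + 0 = 78

There are 78 inversions.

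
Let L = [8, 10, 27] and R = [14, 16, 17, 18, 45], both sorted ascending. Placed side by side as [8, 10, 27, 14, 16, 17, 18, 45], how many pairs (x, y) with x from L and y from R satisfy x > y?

4 split inversions

Count, for every r in R, how many entries of L exceed r:
r = 14: 27 → 1
r = 16: 27 → 1
r = 17: 27 → 1
r = 18: 27 → 1
r = 45: none → 0
Cross-inversions: 1 + 1 + 1 + 1 + 0 = 4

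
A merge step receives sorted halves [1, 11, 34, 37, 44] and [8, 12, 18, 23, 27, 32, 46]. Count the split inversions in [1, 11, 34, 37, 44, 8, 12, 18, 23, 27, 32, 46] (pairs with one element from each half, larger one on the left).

Count, for every r in R, how many entries of L exceed r:
r = 8: 11, 34, 37, 44 → 4
r = 12: 34, 37, 44 → 3
r = 18: 34, 37, 44 → 3
r = 23: 34, 37, 44 → 3
r = 27: 34, 37, 44 → 3
r = 32: 34, 37, 44 → 3
r = 46: none → 0
Cross-inversions: 4 + 3 + 3 + 3 + 3 + 3 + 0 = 19

19 cross-inversions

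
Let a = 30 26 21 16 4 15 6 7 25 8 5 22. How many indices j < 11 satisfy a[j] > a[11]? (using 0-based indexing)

The element at index 11 is 22.
Elements before it: 30, 26, 21, 16, 4, 15, 6, 7, 25, 8, 5
Those larger than 22: 30, 26, 25

3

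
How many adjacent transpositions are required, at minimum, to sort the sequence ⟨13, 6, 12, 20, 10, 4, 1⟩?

16

Each adjacent swap fixes exactly one inversion, so the minimum swap count equals the number of inversions.
Count inversions — for each element, later elements that are smaller:
13: 6, 12, 10, 4, 1 → 5
6: 4, 1 → 2
12: 10, 4, 1 → 3
20: 10, 4, 1 → 3
10: 4, 1 → 2
4: 1 → 1
1: none → 0
Total inversions: 5 + 2 + 3 + 3 + 2 + 1 + 0 = 16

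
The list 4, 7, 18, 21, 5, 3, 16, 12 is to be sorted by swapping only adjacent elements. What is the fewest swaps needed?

The minimum number of adjacent swaps to sort an array equals its inversion count, since every such swap removes exactly one inversion.
Count inversions — for each element, later elements that are smaller:
4: 3 → 1
7: 5, 3 → 2
18: 5, 3, 16, 12 → 4
21: 5, 3, 16, 12 → 4
5: 3 → 1
3: none → 0
16: 12 → 1
12: none → 0
Total inversions: 1 + 2 + 4 + 4 + 1 + 0 + 1 + 0 = 13

There are 13 swaps.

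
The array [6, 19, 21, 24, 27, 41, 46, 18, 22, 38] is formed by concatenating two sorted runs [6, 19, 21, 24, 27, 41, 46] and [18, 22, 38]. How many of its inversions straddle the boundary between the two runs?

12

Count, for every r in R, how many entries of L exceed r:
r = 18: 19, 21, 24, 27, 41, 46 → 6
r = 22: 24, 27, 41, 46 → 4
r = 38: 41, 46 → 2
Cross-inversions: 6 + 4 + 2 = 12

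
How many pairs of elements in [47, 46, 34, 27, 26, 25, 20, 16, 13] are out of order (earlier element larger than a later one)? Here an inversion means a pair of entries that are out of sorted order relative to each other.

36 inversions

Sweep left to right; for each value list the smaller values that follow it:
47: 8
46: 7
34: 6
27: 5
26: 4
25: 3
20: 2
16: 1
13: 0
Sum: 8 + 7 + 6 + 5 + 4 + 3 + 2 + 1 + 0 = 36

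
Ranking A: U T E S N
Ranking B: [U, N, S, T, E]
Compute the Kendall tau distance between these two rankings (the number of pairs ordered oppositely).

5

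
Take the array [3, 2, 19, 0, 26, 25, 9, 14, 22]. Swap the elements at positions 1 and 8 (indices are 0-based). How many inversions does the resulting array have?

20

Positions 1 and 8 hold 2 and 22; after swapping, the array is [3, 22, 19, 0, 26, 25, 9, 14, 2].
Sweep left to right; for each value list the smaller values that follow it:
3: 2
22: 5
19: 4
0: 0
26: 4
25: 3
9: 1
14: 1
2: 0
Sum: 2 + 5 + 4 + 0 + 4 + 3 + 1 + 1 + 0 = 20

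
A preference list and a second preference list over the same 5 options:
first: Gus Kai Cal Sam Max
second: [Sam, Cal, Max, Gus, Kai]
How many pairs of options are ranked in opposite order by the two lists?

Assign each item its position (1..5) in the first ordering, then rewrite the second ordering as that position sequence:
positions: Gus→1, Kai→2, Cal→3, Sam→4, Max→5
second ordering as positions: [4, 3, 5, 1, 2]
Discordant pairs = inversions in this position sequence.
4: 3, 1, 2 → 3
3: 1, 2 → 2
5: 1, 2 → 2
1: 0
2: 0
Total: 3 + 2 + 2 + 0 + 0 = 7

7 pairs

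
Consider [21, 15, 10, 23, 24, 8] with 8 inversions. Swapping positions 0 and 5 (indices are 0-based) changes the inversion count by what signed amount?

Positions 0 and 5 hold 21 and 8; after swapping, the array is [8, 15, 10, 23, 24, 21].
Element-by-element contributions:
8 → none → 0
15 → 10 → 1
10 → none → 0
23 → 21 → 1
24 → 21 → 1
21 → none → 0
Sum: 0 + 1 + 0 + 1 + 1 + 0 = 3
Change: 3 − 8 = -5

-5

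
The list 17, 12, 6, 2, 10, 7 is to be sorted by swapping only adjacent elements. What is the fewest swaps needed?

Each adjacent swap fixes exactly one inversion, so the minimum swap count equals the number of inversions.
Count inversions — for each element, later elements that are smaller:
17: 12, 6, 2, 10, 7 → 5
12: 6, 2, 10, 7 → 4
6: 2 → 1
2: none → 0
10: 7 → 1
7: none → 0
Total inversions: 5 + 4 + 1 + 0 + 1 + 0 = 11

11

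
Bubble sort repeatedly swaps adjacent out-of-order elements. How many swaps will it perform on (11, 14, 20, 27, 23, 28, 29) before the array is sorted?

Minimum adjacent swaps = number of inversions (each swap of adjacent out-of-order elements removes one inversion and no swap can remove more).
Count inversions — for each element, later elements that are smaller:
11: none → 0
14: none → 0
20: none → 0
27: 23 → 1
23: none → 0
28: none → 0
29: none → 0
Total inversions: 0 + 0 + 0 + 1 + 0 + 0 + 0 = 1

1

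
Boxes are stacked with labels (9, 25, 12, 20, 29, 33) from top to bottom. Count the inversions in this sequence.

2 inversions

Out-of-order index pairs (0-indexed):
(1,2): 25 > 12
(1,3): 25 > 20
That's 2 pairs.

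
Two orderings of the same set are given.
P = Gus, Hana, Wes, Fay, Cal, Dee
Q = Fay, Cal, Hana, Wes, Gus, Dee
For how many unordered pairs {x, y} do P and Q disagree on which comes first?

Assign each item its position (1..6) in the first ordering, then rewrite the second ordering as that position sequence:
positions: Gus→1, Hana→2, Wes→3, Fay→4, Cal→5, Dee→6
second ordering as positions: [4, 5, 2, 3, 1, 6]
Discordant pairs = inversions in this position sequence.
4: 2, 3, 1 → 3
5: 2, 3, 1 → 3
2: 1 → 1
3: 1 → 1
1: 0
6: 0
Total: 3 + 3 + 1 + 1 + 0 + 0 = 8

8 disagreeing pairs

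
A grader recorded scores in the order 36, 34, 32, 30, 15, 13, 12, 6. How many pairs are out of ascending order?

28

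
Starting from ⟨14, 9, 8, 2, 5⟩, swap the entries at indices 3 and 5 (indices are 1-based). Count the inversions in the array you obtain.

8

Positions 3 and 5 hold 8 and 5; after swapping, the array is [14, 9, 5, 2, 8].
For each element, count later entries that are smaller:
14: 4
9: 3
5: 1
2: 0
8: 0
Sum: 4 + 3 + 1 + 0 + 0 = 8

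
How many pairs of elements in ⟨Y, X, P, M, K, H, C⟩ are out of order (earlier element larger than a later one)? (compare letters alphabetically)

21

Element-by-element contributions:
Y → X, P, M, K, H, C → 6
X → P, M, K, H, C → 5
P → M, K, H, C → 4
M → K, H, C → 3
K → H, C → 2
H → C → 1
C → none → 0
Sum: 6 + 5 + 4 + 3 + 2 + 1 + 0 = 21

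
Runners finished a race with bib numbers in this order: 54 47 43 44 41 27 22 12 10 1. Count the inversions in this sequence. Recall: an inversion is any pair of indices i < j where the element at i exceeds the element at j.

44

Sweep left to right; for each value list the smaller values that follow it:
54 → 47, 43, 44, 41, 27, 22, 12, 10, 1 → 9
47 → 43, 44, 41, 27, 22, 12, 10, 1 → 8
43 → 41, 27, 22, 12, 10, 1 → 6
44 → 41, 27, 22, 12, 10, 1 → 6
41 → 27, 22, 12, 10, 1 → 5
27 → 22, 12, 10, 1 → 4
22 → 12, 10, 1 → 3
12 → 10, 1 → 2
10 → 1 → 1
1 → none → 0
Sum: 9 + 8 + 6 + 6 + 5 + 4 + 3 + 2 + 1 + 0 = 44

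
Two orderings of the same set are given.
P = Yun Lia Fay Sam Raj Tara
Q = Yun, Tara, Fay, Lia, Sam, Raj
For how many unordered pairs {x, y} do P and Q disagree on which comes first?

5

Assign each item its position (1..6) in the first ordering, then rewrite the second ordering as that position sequence:
positions: Yun→1, Lia→2, Fay→3, Sam→4, Raj→5, Tara→6
second ordering as positions: [1, 6, 3, 2, 4, 5]
Discordant pairs = inversions in this position sequence.
1: 0
6: 3, 2, 4, 5 → 4
3: 2 → 1
2: 0
4: 0
5: 0
Total: 0 + 4 + 1 + 0 + 0 + 0 = 5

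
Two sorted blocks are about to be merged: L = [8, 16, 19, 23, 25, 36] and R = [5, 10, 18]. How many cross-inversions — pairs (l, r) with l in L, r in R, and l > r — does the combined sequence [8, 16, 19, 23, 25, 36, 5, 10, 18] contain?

There are 15 split inversions.

Count, for every r in R, how many entries of L exceed r:
r = 5: 8, 16, 19, 23, 25, 36 → 6
r = 10: 16, 19, 23, 25, 36 → 5
r = 18: 19, 23, 25, 36 → 4
Cross-inversions: 6 + 5 + 4 = 15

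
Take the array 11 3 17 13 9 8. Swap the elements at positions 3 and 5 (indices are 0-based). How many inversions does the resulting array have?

Positions 3 and 5 hold 13 and 8; after swapping, the array is [11, 3, 17, 8, 9, 13].
Count, for each position, how many later elements it exceeds:
11: 3
3: 0
17: 3
8: 0
9: 0
13: 0
Sum: 3 + 0 + 3 + 0 + 0 + 0 = 6

Inversions: 6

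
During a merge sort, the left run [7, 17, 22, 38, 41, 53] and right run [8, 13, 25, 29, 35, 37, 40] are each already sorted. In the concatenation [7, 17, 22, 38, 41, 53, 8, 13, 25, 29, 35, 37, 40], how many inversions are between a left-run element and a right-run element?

24

For each element r of the right run, count left-run elements greater than r:
r = 8: 17, 22, 38, 41, 53 → 5
r = 13: 17, 22, 38, 41, 53 → 5
r = 25: 38, 41, 53 → 3
r = 29: 38, 41, 53 → 3
r = 35: 38, 41, 53 → 3
r = 37: 38, 41, 53 → 3
r = 40: 41, 53 → 2
Cross-inversions: 5 + 5 + 3 + 3 + 3 + 3 + 2 = 24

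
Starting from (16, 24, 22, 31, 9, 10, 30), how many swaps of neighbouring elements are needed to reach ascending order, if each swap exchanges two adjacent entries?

10

The minimum number of adjacent swaps to sort an array equals its inversion count, since every such swap removes exactly one inversion.
Count inversions — for each element, later elements that are smaller:
16: 9, 10 → 2
24: 22, 9, 10 → 3
22: 9, 10 → 2
31: 9, 10, 30 → 3
9: none → 0
10: none → 0
30: none → 0
Total inversions: 2 + 3 + 2 + 3 + 0 + 0 + 0 = 10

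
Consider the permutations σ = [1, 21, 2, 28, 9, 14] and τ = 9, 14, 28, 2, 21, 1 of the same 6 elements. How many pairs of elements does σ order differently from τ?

Assign each item its position (1..6) in the first ordering, then rewrite the second ordering as that position sequence:
positions: 1→1, 21→2, 2→3, 28→4, 9→5, 14→6
second ordering as positions: [5, 6, 4, 3, 2, 1]
Discordant pairs = inversions in this position sequence.
5: 4, 3, 2, 1 → 4
6: 4, 3, 2, 1 → 4
4: 3, 2, 1 → 3
3: 2, 1 → 2
2: 1 → 1
1: 0
Total: 4 + 4 + 3 + 2 + 1 + 0 = 14

There are 14 discordant pairs.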